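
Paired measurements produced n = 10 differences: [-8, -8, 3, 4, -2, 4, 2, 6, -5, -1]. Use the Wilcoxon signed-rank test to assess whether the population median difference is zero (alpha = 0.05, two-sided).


Step 1: Drop any zero differences (none here) and take |d_i|.
|d| = [8, 8, 3, 4, 2, 4, 2, 6, 5, 1]
Step 2: Midrank |d_i| (ties get averaged ranks).
ranks: |8|->9.5, |8|->9.5, |3|->4, |4|->5.5, |2|->2.5, |4|->5.5, |2|->2.5, |6|->8, |5|->7, |1|->1
Step 3: Attach original signs; sum ranks with positive sign and with negative sign.
W+ = 4 + 5.5 + 5.5 + 2.5 + 8 = 25.5
W- = 9.5 + 9.5 + 2.5 + 7 + 1 = 29.5
(Check: W+ + W- = 55 should equal n(n+1)/2 = 55.)
Step 4: Test statistic W = min(W+, W-) = 25.5.
Step 5: Ties in |d|, so use the tie-corrected normal approximation.
        E[W] = n(n+1)/4 = 10*11/4 = 27.5.
        Tie groups: |d|=2 (t=2), |d|=4 (t=2), |d|=8 (t=2); sum(t^3 - t) = 18.
        Var[W] = n(n+1)(2n+1)/24 - sum(t^3-t)/48 = 2310/24 - 18/48 = 95.875.
        z = (W - E[W]) / sqrt(Var[W]) = (25.5 - 27.5) / 9.7916 = -0.2043.
        Two-sided p = 2*Phi(z) = 0.838153.
Step 6: alpha = 0.05. fail to reject H0.

W+ = 25.5, W- = 29.5, W = min = 25.5, p = 0.838153, fail to reject H0.


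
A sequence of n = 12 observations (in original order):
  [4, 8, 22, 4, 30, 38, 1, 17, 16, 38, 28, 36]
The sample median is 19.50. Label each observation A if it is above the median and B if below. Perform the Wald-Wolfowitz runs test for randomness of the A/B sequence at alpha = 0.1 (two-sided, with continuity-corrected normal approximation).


Step 1: Compute median = 19.50; label A = above, B = below.
Labels in order: BBABAABBBAAA  (n_A = 6, n_B = 6)
Step 2: Count runs R = 6.
Step 3: Under H0 (random ordering), E[R] = 2*n_A*n_B/(n_A+n_B) + 1 = 2*6*6/12 + 1 = 7.0000.
        Var[R] = 2*n_A*n_B*(2*n_A*n_B - n_A - n_B) / ((n_A+n_B)^2 * (n_A+n_B-1)) = 4320/1584 = 2.7273.
        SD[R] = 1.6514.
Step 4: Continuity-corrected z = (R + 0.5 - E[R]) / SD[R] = (6 + 0.5 - 7.0000) / 1.6514 = -0.3028.
Step 5: Two-sided p-value via normal approximation = 2*(1 - Phi(|z|)) = 0.762069.
Step 6: alpha = 0.1. fail to reject H0.

R = 6, z = -0.3028, p = 0.762069, fail to reject H0.


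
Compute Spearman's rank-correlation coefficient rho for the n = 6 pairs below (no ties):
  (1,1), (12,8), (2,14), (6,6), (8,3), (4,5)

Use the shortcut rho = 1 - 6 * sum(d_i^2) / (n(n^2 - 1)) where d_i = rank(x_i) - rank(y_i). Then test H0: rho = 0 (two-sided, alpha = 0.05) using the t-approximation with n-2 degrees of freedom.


Step 1: Rank x and y separately (midranks; no ties here).
rank(x): 1->1, 12->6, 2->2, 6->4, 8->5, 4->3
rank(y): 1->1, 8->5, 14->6, 6->4, 3->2, 5->3
Step 2: d_i = R_x(i) - R_y(i); compute d_i^2.
  (1-1)^2=0, (6-5)^2=1, (2-6)^2=16, (4-4)^2=0, (5-2)^2=9, (3-3)^2=0
sum(d^2) = 26.
Step 3: rho = 1 - 6*26 / (6*(6^2 - 1)) = 1 - 156/210 = 0.257143.
Step 4: Under H0, t = rho * sqrt((n-2)/(1-rho^2)) = 0.5322 ~ t(4).
Step 5: Two-sided p-value from the t-distribution with 4 df = 0.622787.
Step 6: alpha = 0.05. fail to reject H0.

rho = 0.2571, p = 0.622787, fail to reject H0 at alpha = 0.05.


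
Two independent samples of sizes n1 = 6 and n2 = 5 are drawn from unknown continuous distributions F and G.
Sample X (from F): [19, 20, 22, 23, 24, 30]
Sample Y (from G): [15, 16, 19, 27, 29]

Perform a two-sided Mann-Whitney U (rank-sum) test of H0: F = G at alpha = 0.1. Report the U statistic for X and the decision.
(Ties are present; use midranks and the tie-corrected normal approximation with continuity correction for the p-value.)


Step 1: Combine and sort all 11 observations; assign midranks.
sorted (value, group): (15,Y), (16,Y), (19,X), (19,Y), (20,X), (22,X), (23,X), (24,X), (27,Y), (29,Y), (30,X)
ranks: 15->1, 16->2, 19->3.5, 19->3.5, 20->5, 22->6, 23->7, 24->8, 27->9, 29->10, 30->11
Step 2: Rank sum for X: R1 = 3.5 + 5 + 6 + 7 + 8 + 11 = 40.5.
Step 3: U_X = R1 - n1(n1+1)/2 = 40.5 - 6*7/2 = 40.5 - 21 = 19.5.
       U_Y = n1*n2 - U_X = 30 - 19.5 = 10.5.
Step 4: Ties are present, so use the tie-corrected normal approximation (with continuity correction) for the p-value.
Step 5: p-value = 0.464192; compare to alpha = 0.1. fail to reject H0.

U_X = 19.5, p = 0.464192, fail to reject H0 at alpha = 0.1.


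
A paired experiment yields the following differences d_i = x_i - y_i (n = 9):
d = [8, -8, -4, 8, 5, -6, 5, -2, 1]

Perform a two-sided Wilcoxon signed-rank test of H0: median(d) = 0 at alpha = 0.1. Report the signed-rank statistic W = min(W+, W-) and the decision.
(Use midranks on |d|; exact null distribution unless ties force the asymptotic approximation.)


Step 1: Drop any zero differences (none here) and take |d_i|.
|d| = [8, 8, 4, 8, 5, 6, 5, 2, 1]
Step 2: Midrank |d_i| (ties get averaged ranks).
ranks: |8|->8, |8|->8, |4|->3, |8|->8, |5|->4.5, |6|->6, |5|->4.5, |2|->2, |1|->1
Step 3: Attach original signs; sum ranks with positive sign and with negative sign.
W+ = 8 + 8 + 4.5 + 4.5 + 1 = 26
W- = 8 + 3 + 6 + 2 = 19
(Check: W+ + W- = 45 should equal n(n+1)/2 = 45.)
Step 4: Test statistic W = min(W+, W-) = 19.
Step 5: Ties in |d|, so use the tie-corrected normal approximation.
        E[W] = n(n+1)/4 = 9*10/4 = 22.5.
        Tie groups: |d|=5 (t=2), |d|=8 (t=3); sum(t^3 - t) = 30.
        Var[W] = n(n+1)(2n+1)/24 - sum(t^3-t)/48 = 1710/24 - 30/48 = 70.625.
        z = (W - E[W]) / sqrt(Var[W]) = (19 - 22.5) / 8.4039 = -0.4165.
        Two-sided p = 2*Phi(z) = 0.677063.
Step 6: alpha = 0.1. fail to reject H0.

W+ = 26, W- = 19, W = min = 19, p = 0.677063, fail to reject H0.


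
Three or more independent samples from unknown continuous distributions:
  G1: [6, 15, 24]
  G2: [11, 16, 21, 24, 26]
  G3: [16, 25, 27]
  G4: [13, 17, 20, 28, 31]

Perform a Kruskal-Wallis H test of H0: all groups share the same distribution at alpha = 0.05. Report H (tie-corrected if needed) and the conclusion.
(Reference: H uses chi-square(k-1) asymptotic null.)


Step 1: Combine all N = 16 observations and assign midranks.
sorted (value, group, rank): (6,G1,1), (11,G2,2), (13,G4,3), (15,G1,4), (16,G2,5.5), (16,G3,5.5), (17,G4,7), (20,G4,8), (21,G2,9), (24,G1,10.5), (24,G2,10.5), (25,G3,12), (26,G2,13), (27,G3,14), (28,G4,15), (31,G4,16)
Step 2: Sum ranks within each group.
R_1 = 15.5 (n_1 = 3)
R_2 = 40 (n_2 = 5)
R_3 = 31.5 (n_3 = 3)
R_4 = 49 (n_4 = 5)
Step 3: H = 12/(N(N+1)) * sum(R_i^2/n_i) - 3(N+1)
     = 12/(16*17) * (15.5^2/3 + 40^2/5 + 31.5^2/3 + 49^2/5) - 3*17
     = 0.044118 * 1211.03 - 51
     = 2.427941.
Step 4: Ties present; correction factor C = 1 - 12/(16^3 - 16) = 0.997059. Corrected H = 2.427941 / 0.997059 = 2.435103.
Step 5: Under H0, H ~ chi^2(3); p-value = 0.487134.
Step 6: alpha = 0.05. fail to reject H0.

H = 2.4351, df = 3, p = 0.487134, fail to reject H0.


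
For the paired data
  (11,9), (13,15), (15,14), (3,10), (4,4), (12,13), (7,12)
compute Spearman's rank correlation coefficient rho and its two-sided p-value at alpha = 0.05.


Step 1: Rank x and y separately (midranks; no ties here).
rank(x): 11->4, 13->6, 15->7, 3->1, 4->2, 12->5, 7->3
rank(y): 9->2, 15->7, 14->6, 10->3, 4->1, 13->5, 12->4
Step 2: d_i = R_x(i) - R_y(i); compute d_i^2.
  (4-2)^2=4, (6-7)^2=1, (7-6)^2=1, (1-3)^2=4, (2-1)^2=1, (5-5)^2=0, (3-4)^2=1
sum(d^2) = 12.
Step 3: rho = 1 - 6*12 / (7*(7^2 - 1)) = 1 - 72/336 = 0.785714.
Step 4: Under H0, t = rho * sqrt((n-2)/(1-rho^2)) = 2.8402 ~ t(5).
Step 5: Two-sided p-value from the t-distribution with 5 df = 0.036238.
Step 6: alpha = 0.05. reject H0.

rho = 0.7857, p = 0.036238, reject H0 at alpha = 0.05.


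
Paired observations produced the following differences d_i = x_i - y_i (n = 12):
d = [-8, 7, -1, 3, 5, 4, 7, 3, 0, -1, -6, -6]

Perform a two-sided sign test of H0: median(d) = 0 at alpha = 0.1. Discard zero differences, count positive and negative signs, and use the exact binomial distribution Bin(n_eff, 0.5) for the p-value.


Step 1: Discard zero differences. Original n = 12; n_eff = number of nonzero differences = 11.
Nonzero differences (with sign): -8, +7, -1, +3, +5, +4, +7, +3, -1, -6, -6
Step 2: Count signs: positive = 6, negative = 5.
Step 3: Under H0: P(positive) = 0.5, so the number of positives S ~ Bin(11, 0.5).
Step 4: Two-sided exact p-value = sum of Bin(11,0.5) probabilities at or below the observed probability = 1.000000.
Step 5: alpha = 0.1. fail to reject H0.

n_eff = 11, pos = 6, neg = 5, p = 1.000000, fail to reject H0.


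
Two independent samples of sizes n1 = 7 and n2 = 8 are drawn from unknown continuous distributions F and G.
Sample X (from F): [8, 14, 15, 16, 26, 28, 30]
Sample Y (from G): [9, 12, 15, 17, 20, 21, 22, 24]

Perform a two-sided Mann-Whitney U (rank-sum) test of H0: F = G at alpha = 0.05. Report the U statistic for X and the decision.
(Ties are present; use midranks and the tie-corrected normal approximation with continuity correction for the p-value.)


Step 1: Combine and sort all 15 observations; assign midranks.
sorted (value, group): (8,X), (9,Y), (12,Y), (14,X), (15,X), (15,Y), (16,X), (17,Y), (20,Y), (21,Y), (22,Y), (24,Y), (26,X), (28,X), (30,X)
ranks: 8->1, 9->2, 12->3, 14->4, 15->5.5, 15->5.5, 16->7, 17->8, 20->9, 21->10, 22->11, 24->12, 26->13, 28->14, 30->15
Step 2: Rank sum for X: R1 = 1 + 4 + 5.5 + 7 + 13 + 14 + 15 = 59.5.
Step 3: U_X = R1 - n1(n1+1)/2 = 59.5 - 7*8/2 = 59.5 - 28 = 31.5.
       U_Y = n1*n2 - U_X = 56 - 31.5 = 24.5.
Step 4: Ties are present, so use the tie-corrected normal approximation (with continuity correction) for the p-value.
Step 5: p-value = 0.728221; compare to alpha = 0.05. fail to reject H0.

U_X = 31.5, p = 0.728221, fail to reject H0 at alpha = 0.05.


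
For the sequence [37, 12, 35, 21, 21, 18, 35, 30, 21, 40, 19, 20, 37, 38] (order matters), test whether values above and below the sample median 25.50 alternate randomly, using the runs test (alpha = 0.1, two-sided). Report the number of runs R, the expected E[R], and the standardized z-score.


Step 1: Compute median = 25.50; label A = above, B = below.
Labels in order: ABABBBAABABBAA  (n_A = 7, n_B = 7)
Step 2: Count runs R = 9.
Step 3: Under H0 (random ordering), E[R] = 2*n_A*n_B/(n_A+n_B) + 1 = 2*7*7/14 + 1 = 8.0000.
        Var[R] = 2*n_A*n_B*(2*n_A*n_B - n_A - n_B) / ((n_A+n_B)^2 * (n_A+n_B-1)) = 8232/2548 = 3.2308.
        SD[R] = 1.7974.
Step 4: Continuity-corrected z = (R - 0.5 - E[R]) / SD[R] = (9 - 0.5 - 8.0000) / 1.7974 = 0.2782.
Step 5: Two-sided p-value via normal approximation = 2*(1 - Phi(|z|)) = 0.780879.
Step 6: alpha = 0.1. fail to reject H0.

R = 9, z = 0.2782, p = 0.780879, fail to reject H0.


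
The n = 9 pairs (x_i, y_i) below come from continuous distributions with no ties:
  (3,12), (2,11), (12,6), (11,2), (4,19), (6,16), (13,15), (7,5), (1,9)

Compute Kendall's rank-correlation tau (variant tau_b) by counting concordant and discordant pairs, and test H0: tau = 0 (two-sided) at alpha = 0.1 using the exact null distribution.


Step 1: Enumerate the 36 unordered pairs (i,j) with i<j and classify each by sign(x_j-x_i) * sign(y_j-y_i).
  (1,2):dx=-1,dy=-1->C; (1,3):dx=+9,dy=-6->D; (1,4):dx=+8,dy=-10->D; (1,5):dx=+1,dy=+7->C
  (1,6):dx=+3,dy=+4->C; (1,7):dx=+10,dy=+3->C; (1,8):dx=+4,dy=-7->D; (1,9):dx=-2,dy=-3->C
  (2,3):dx=+10,dy=-5->D; (2,4):dx=+9,dy=-9->D; (2,5):dx=+2,dy=+8->C; (2,6):dx=+4,dy=+5->C
  (2,7):dx=+11,dy=+4->C; (2,8):dx=+5,dy=-6->D; (2,9):dx=-1,dy=-2->C; (3,4):dx=-1,dy=-4->C
  (3,5):dx=-8,dy=+13->D; (3,6):dx=-6,dy=+10->D; (3,7):dx=+1,dy=+9->C; (3,8):dx=-5,dy=-1->C
  (3,9):dx=-11,dy=+3->D; (4,5):dx=-7,dy=+17->D; (4,6):dx=-5,dy=+14->D; (4,7):dx=+2,dy=+13->C
  (4,8):dx=-4,dy=+3->D; (4,9):dx=-10,dy=+7->D; (5,6):dx=+2,dy=-3->D; (5,7):dx=+9,dy=-4->D
  (5,8):dx=+3,dy=-14->D; (5,9):dx=-3,dy=-10->C; (6,7):dx=+7,dy=-1->D; (6,8):dx=+1,dy=-11->D
  (6,9):dx=-5,dy=-7->C; (7,8):dx=-6,dy=-10->C; (7,9):dx=-12,dy=-6->C; (8,9):dx=-6,dy=+4->D
Step 2: C = 17, D = 19, total pairs = 36.
Step 3: tau = (C - D)/(n(n-1)/2) = (17 - 19)/36 = -0.055556.
Step 4: Exact two-sided p-value (enumerate n! = 362880 permutations of y under H0): p = 0.919455.
Step 5: alpha = 0.1. fail to reject H0.

tau_b = -0.0556 (C=17, D=19), p = 0.919455, fail to reject H0.


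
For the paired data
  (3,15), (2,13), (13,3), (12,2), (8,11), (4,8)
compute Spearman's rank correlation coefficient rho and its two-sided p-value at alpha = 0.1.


Step 1: Rank x and y separately (midranks; no ties here).
rank(x): 3->2, 2->1, 13->6, 12->5, 8->4, 4->3
rank(y): 15->6, 13->5, 3->2, 2->1, 11->4, 8->3
Step 2: d_i = R_x(i) - R_y(i); compute d_i^2.
  (2-6)^2=16, (1-5)^2=16, (6-2)^2=16, (5-1)^2=16, (4-4)^2=0, (3-3)^2=0
sum(d^2) = 64.
Step 3: rho = 1 - 6*64 / (6*(6^2 - 1)) = 1 - 384/210 = -0.828571.
Step 4: Under H0, t = rho * sqrt((n-2)/(1-rho^2)) = -2.9598 ~ t(4).
Step 5: Two-sided p-value from the t-distribution with 4 df = 0.041563.
Step 6: alpha = 0.1. reject H0.

rho = -0.8286, p = 0.041563, reject H0 at alpha = 0.1.


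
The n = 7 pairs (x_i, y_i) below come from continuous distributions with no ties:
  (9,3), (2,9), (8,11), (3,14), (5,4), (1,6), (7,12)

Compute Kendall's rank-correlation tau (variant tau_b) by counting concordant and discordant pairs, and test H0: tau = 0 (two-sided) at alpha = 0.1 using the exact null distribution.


Step 1: Enumerate the 21 unordered pairs (i,j) with i<j and classify each by sign(x_j-x_i) * sign(y_j-y_i).
  (1,2):dx=-7,dy=+6->D; (1,3):dx=-1,dy=+8->D; (1,4):dx=-6,dy=+11->D; (1,5):dx=-4,dy=+1->D
  (1,6):dx=-8,dy=+3->D; (1,7):dx=-2,dy=+9->D; (2,3):dx=+6,dy=+2->C; (2,4):dx=+1,dy=+5->C
  (2,5):dx=+3,dy=-5->D; (2,6):dx=-1,dy=-3->C; (2,7):dx=+5,dy=+3->C; (3,4):dx=-5,dy=+3->D
  (3,5):dx=-3,dy=-7->C; (3,6):dx=-7,dy=-5->C; (3,7):dx=-1,dy=+1->D; (4,5):dx=+2,dy=-10->D
  (4,6):dx=-2,dy=-8->C; (4,7):dx=+4,dy=-2->D; (5,6):dx=-4,dy=+2->D; (5,7):dx=+2,dy=+8->C
  (6,7):dx=+6,dy=+6->C
Step 2: C = 9, D = 12, total pairs = 21.
Step 3: tau = (C - D)/(n(n-1)/2) = (9 - 12)/21 = -0.142857.
Step 4: Exact two-sided p-value (enumerate n! = 5040 permutations of y under H0): p = 0.772619.
Step 5: alpha = 0.1. fail to reject H0.

tau_b = -0.1429 (C=9, D=12), p = 0.772619, fail to reject H0.


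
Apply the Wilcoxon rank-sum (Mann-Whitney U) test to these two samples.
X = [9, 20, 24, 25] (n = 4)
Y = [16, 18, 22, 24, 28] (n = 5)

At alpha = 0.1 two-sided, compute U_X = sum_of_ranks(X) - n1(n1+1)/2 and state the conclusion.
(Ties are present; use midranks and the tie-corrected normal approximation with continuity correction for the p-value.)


Step 1: Combine and sort all 9 observations; assign midranks.
sorted (value, group): (9,X), (16,Y), (18,Y), (20,X), (22,Y), (24,X), (24,Y), (25,X), (28,Y)
ranks: 9->1, 16->2, 18->3, 20->4, 22->5, 24->6.5, 24->6.5, 25->8, 28->9
Step 2: Rank sum for X: R1 = 1 + 4 + 6.5 + 8 = 19.5.
Step 3: U_X = R1 - n1(n1+1)/2 = 19.5 - 4*5/2 = 19.5 - 10 = 9.5.
       U_Y = n1*n2 - U_X = 20 - 9.5 = 10.5.
Step 4: Ties are present, so use the tie-corrected normal approximation (with continuity correction) for the p-value.
Step 5: p-value = 1.000000; compare to alpha = 0.1. fail to reject H0.

U_X = 9.5, p = 1.000000, fail to reject H0 at alpha = 0.1.


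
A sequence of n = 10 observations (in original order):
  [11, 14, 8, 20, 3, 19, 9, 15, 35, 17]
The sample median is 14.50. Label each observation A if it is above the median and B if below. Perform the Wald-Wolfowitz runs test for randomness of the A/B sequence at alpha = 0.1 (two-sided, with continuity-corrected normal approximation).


Step 1: Compute median = 14.50; label A = above, B = below.
Labels in order: BBBABABAAA  (n_A = 5, n_B = 5)
Step 2: Count runs R = 6.
Step 3: Under H0 (random ordering), E[R] = 2*n_A*n_B/(n_A+n_B) + 1 = 2*5*5/10 + 1 = 6.0000.
        Var[R] = 2*n_A*n_B*(2*n_A*n_B - n_A - n_B) / ((n_A+n_B)^2 * (n_A+n_B-1)) = 2000/900 = 2.2222.
        SD[R] = 1.4907.
Step 4: R = E[R], so z = 0 with no continuity correction.
Step 5: Two-sided p-value via normal approximation = 2*(1 - Phi(|z|)) = 1.000000.
Step 6: alpha = 0.1. fail to reject H0.

R = 6, z = 0.0000, p = 1.000000, fail to reject H0.


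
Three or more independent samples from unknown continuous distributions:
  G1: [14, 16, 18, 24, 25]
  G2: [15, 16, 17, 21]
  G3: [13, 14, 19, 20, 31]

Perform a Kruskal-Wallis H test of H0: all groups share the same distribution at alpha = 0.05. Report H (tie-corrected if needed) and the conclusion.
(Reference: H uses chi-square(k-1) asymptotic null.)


Step 1: Combine all N = 14 observations and assign midranks.
sorted (value, group, rank): (13,G3,1), (14,G1,2.5), (14,G3,2.5), (15,G2,4), (16,G1,5.5), (16,G2,5.5), (17,G2,7), (18,G1,8), (19,G3,9), (20,G3,10), (21,G2,11), (24,G1,12), (25,G1,13), (31,G3,14)
Step 2: Sum ranks within each group.
R_1 = 41 (n_1 = 5)
R_2 = 27.5 (n_2 = 4)
R_3 = 36.5 (n_3 = 5)
Step 3: H = 12/(N(N+1)) * sum(R_i^2/n_i) - 3(N+1)
     = 12/(14*15) * (41^2/5 + 27.5^2/4 + 36.5^2/5) - 3*15
     = 0.057143 * 791.712 - 45
     = 0.240714.
Step 4: Ties present; correction factor C = 1 - 12/(14^3 - 14) = 0.995604. Corrected H = 0.240714 / 0.995604 = 0.241777.
Step 5: Under H0, H ~ chi^2(2); p-value = 0.886133.
Step 6: alpha = 0.05. fail to reject H0.

H = 0.2418, df = 2, p = 0.886133, fail to reject H0.


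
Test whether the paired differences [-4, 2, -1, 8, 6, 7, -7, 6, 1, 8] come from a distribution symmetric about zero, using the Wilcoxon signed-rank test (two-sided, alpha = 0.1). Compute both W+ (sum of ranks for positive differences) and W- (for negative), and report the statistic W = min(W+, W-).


Step 1: Drop any zero differences (none here) and take |d_i|.
|d| = [4, 2, 1, 8, 6, 7, 7, 6, 1, 8]
Step 2: Midrank |d_i| (ties get averaged ranks).
ranks: |4|->4, |2|->3, |1|->1.5, |8|->9.5, |6|->5.5, |7|->7.5, |7|->7.5, |6|->5.5, |1|->1.5, |8|->9.5
Step 3: Attach original signs; sum ranks with positive sign and with negative sign.
W+ = 3 + 9.5 + 5.5 + 7.5 + 5.5 + 1.5 + 9.5 = 42
W- = 4 + 1.5 + 7.5 = 13
(Check: W+ + W- = 55 should equal n(n+1)/2 = 55.)
Step 4: Test statistic W = min(W+, W-) = 13.
Step 5: Ties in |d|, so use the tie-corrected normal approximation.
        E[W] = n(n+1)/4 = 10*11/4 = 27.5.
        Tie groups: |d|=1 (t=2), |d|=6 (t=2), |d|=7 (t=2), |d|=8 (t=2); sum(t^3 - t) = 24.
        Var[W] = n(n+1)(2n+1)/24 - sum(t^3-t)/48 = 2310/24 - 24/48 = 95.75.
        z = (W - E[W]) / sqrt(Var[W]) = (13 - 27.5) / 9.7852 = -1.4818.
        Two-sided p = 2*Phi(z) = 0.138385.
Step 6: alpha = 0.1. fail to reject H0.

W+ = 42, W- = 13, W = min = 13, p = 0.138385, fail to reject H0.


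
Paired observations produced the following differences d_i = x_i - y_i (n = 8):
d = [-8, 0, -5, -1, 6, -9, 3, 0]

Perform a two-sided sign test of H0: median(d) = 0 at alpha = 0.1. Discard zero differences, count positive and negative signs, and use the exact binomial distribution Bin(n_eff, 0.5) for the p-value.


Step 1: Discard zero differences. Original n = 8; n_eff = number of nonzero differences = 6.
Nonzero differences (with sign): -8, -5, -1, +6, -9, +3
Step 2: Count signs: positive = 2, negative = 4.
Step 3: Under H0: P(positive) = 0.5, so the number of positives S ~ Bin(6, 0.5).
Step 4: Two-sided exact p-value = sum of Bin(6,0.5) probabilities at or below the observed probability = 0.687500.
Step 5: alpha = 0.1. fail to reject H0.

n_eff = 6, pos = 2, neg = 4, p = 0.687500, fail to reject H0.


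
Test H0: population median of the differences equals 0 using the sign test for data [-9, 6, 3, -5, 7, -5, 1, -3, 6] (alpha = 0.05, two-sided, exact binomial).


Step 1: Discard zero differences. Original n = 9; n_eff = number of nonzero differences = 9.
Nonzero differences (with sign): -9, +6, +3, -5, +7, -5, +1, -3, +6
Step 2: Count signs: positive = 5, negative = 4.
Step 3: Under H0: P(positive) = 0.5, so the number of positives S ~ Bin(9, 0.5).
Step 4: Two-sided exact p-value = sum of Bin(9,0.5) probabilities at or below the observed probability = 1.000000.
Step 5: alpha = 0.05. fail to reject H0.

n_eff = 9, pos = 5, neg = 4, p = 1.000000, fail to reject H0.


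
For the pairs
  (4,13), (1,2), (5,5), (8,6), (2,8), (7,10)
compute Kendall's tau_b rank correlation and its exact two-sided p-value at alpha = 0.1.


Step 1: Enumerate the 15 unordered pairs (i,j) with i<j and classify each by sign(x_j-x_i) * sign(y_j-y_i).
  (1,2):dx=-3,dy=-11->C; (1,3):dx=+1,dy=-8->D; (1,4):dx=+4,dy=-7->D; (1,5):dx=-2,dy=-5->C
  (1,6):dx=+3,dy=-3->D; (2,3):dx=+4,dy=+3->C; (2,4):dx=+7,dy=+4->C; (2,5):dx=+1,dy=+6->C
  (2,6):dx=+6,dy=+8->C; (3,4):dx=+3,dy=+1->C; (3,5):dx=-3,dy=+3->D; (3,6):dx=+2,dy=+5->C
  (4,5):dx=-6,dy=+2->D; (4,6):dx=-1,dy=+4->D; (5,6):dx=+5,dy=+2->C
Step 2: C = 9, D = 6, total pairs = 15.
Step 3: tau = (C - D)/(n(n-1)/2) = (9 - 6)/15 = 0.200000.
Step 4: Exact two-sided p-value (enumerate n! = 720 permutations of y under H0): p = 0.719444.
Step 5: alpha = 0.1. fail to reject H0.

tau_b = 0.2000 (C=9, D=6), p = 0.719444, fail to reject H0.


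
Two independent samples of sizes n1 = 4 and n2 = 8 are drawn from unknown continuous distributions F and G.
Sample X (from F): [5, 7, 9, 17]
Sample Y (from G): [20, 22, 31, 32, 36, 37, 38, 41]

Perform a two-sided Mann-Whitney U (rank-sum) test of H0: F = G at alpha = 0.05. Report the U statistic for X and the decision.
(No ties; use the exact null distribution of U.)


Step 1: Combine and sort all 12 observations; assign midranks.
sorted (value, group): (5,X), (7,X), (9,X), (17,X), (20,Y), (22,Y), (31,Y), (32,Y), (36,Y), (37,Y), (38,Y), (41,Y)
ranks: 5->1, 7->2, 9->3, 17->4, 20->5, 22->6, 31->7, 32->8, 36->9, 37->10, 38->11, 41->12
Step 2: Rank sum for X: R1 = 1 + 2 + 3 + 4 = 10.
Step 3: U_X = R1 - n1(n1+1)/2 = 10 - 4*5/2 = 10 - 10 = 0.
       U_Y = n1*n2 - U_X = 32 - 0 = 32.
Step 4: No ties, so the exact null distribution of U (based on enumerating the C(12,4) = 495 equally likely rank assignments) gives the two-sided p-value.
Step 5: p-value = 0.004040; compare to alpha = 0.05. reject H0.

U_X = 0, p = 0.004040, reject H0 at alpha = 0.05.


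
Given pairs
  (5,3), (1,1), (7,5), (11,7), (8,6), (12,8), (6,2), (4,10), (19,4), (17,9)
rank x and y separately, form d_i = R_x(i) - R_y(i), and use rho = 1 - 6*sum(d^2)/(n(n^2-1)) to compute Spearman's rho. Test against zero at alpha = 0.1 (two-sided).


Step 1: Rank x and y separately (midranks; no ties here).
rank(x): 5->3, 1->1, 7->5, 11->7, 8->6, 12->8, 6->4, 4->2, 19->10, 17->9
rank(y): 3->3, 1->1, 5->5, 7->7, 6->6, 8->8, 2->2, 10->10, 4->4, 9->9
Step 2: d_i = R_x(i) - R_y(i); compute d_i^2.
  (3-3)^2=0, (1-1)^2=0, (5-5)^2=0, (7-7)^2=0, (6-6)^2=0, (8-8)^2=0, (4-2)^2=4, (2-10)^2=64, (10-4)^2=36, (9-9)^2=0
sum(d^2) = 104.
Step 3: rho = 1 - 6*104 / (10*(10^2 - 1)) = 1 - 624/990 = 0.369697.
Step 4: Under H0, t = rho * sqrt((n-2)/(1-rho^2)) = 1.1254 ~ t(8).
Step 5: Two-sided p-value from the t-distribution with 8 df = 0.293050.
Step 6: alpha = 0.1. fail to reject H0.

rho = 0.3697, p = 0.293050, fail to reject H0 at alpha = 0.1.


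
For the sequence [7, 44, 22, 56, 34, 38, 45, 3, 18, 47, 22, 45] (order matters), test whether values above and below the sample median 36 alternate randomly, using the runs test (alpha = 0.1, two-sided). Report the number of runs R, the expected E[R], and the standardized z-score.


Step 1: Compute median = 36; label A = above, B = below.
Labels in order: BABABAABBABA  (n_A = 6, n_B = 6)
Step 2: Count runs R = 10.
Step 3: Under H0 (random ordering), E[R] = 2*n_A*n_B/(n_A+n_B) + 1 = 2*6*6/12 + 1 = 7.0000.
        Var[R] = 2*n_A*n_B*(2*n_A*n_B - n_A - n_B) / ((n_A+n_B)^2 * (n_A+n_B-1)) = 4320/1584 = 2.7273.
        SD[R] = 1.6514.
Step 4: Continuity-corrected z = (R - 0.5 - E[R]) / SD[R] = (10 - 0.5 - 7.0000) / 1.6514 = 1.5138.
Step 5: Two-sided p-value via normal approximation = 2*(1 - Phi(|z|)) = 0.130070.
Step 6: alpha = 0.1. fail to reject H0.

R = 10, z = 1.5138, p = 0.130070, fail to reject H0.


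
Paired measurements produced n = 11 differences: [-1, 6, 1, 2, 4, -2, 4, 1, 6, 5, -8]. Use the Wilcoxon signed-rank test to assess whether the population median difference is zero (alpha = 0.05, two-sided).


Step 1: Drop any zero differences (none here) and take |d_i|.
|d| = [1, 6, 1, 2, 4, 2, 4, 1, 6, 5, 8]
Step 2: Midrank |d_i| (ties get averaged ranks).
ranks: |1|->2, |6|->9.5, |1|->2, |2|->4.5, |4|->6.5, |2|->4.5, |4|->6.5, |1|->2, |6|->9.5, |5|->8, |8|->11
Step 3: Attach original signs; sum ranks with positive sign and with negative sign.
W+ = 9.5 + 2 + 4.5 + 6.5 + 6.5 + 2 + 9.5 + 8 = 48.5
W- = 2 + 4.5 + 11 = 17.5
(Check: W+ + W- = 66 should equal n(n+1)/2 = 66.)
Step 4: Test statistic W = min(W+, W-) = 17.5.
Step 5: Ties in |d|, so use the tie-corrected normal approximation.
        E[W] = n(n+1)/4 = 11*12/4 = 33.
        Tie groups: |d|=1 (t=3), |d|=2 (t=2), |d|=4 (t=2), |d|=6 (t=2); sum(t^3 - t) = 42.
        Var[W] = n(n+1)(2n+1)/24 - sum(t^3-t)/48 = 3036/24 - 42/48 = 125.625.
        z = (W - E[W]) / sqrt(Var[W]) = (17.5 - 33) / 11.2083 = -1.3829.
        Two-sided p = 2*Phi(z) = 0.166693.
Step 6: alpha = 0.05. fail to reject H0.

W+ = 48.5, W- = 17.5, W = min = 17.5, p = 0.166693, fail to reject H0.


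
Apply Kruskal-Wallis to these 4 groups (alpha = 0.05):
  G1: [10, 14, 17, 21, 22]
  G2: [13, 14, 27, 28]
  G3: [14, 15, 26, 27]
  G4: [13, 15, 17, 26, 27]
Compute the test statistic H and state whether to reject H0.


Step 1: Combine all N = 18 observations and assign midranks.
sorted (value, group, rank): (10,G1,1), (13,G2,2.5), (13,G4,2.5), (14,G1,5), (14,G2,5), (14,G3,5), (15,G3,7.5), (15,G4,7.5), (17,G1,9.5), (17,G4,9.5), (21,G1,11), (22,G1,12), (26,G3,13.5), (26,G4,13.5), (27,G2,16), (27,G3,16), (27,G4,16), (28,G2,18)
Step 2: Sum ranks within each group.
R_1 = 38.5 (n_1 = 5)
R_2 = 41.5 (n_2 = 4)
R_3 = 42 (n_3 = 4)
R_4 = 49 (n_4 = 5)
Step 3: H = 12/(N(N+1)) * sum(R_i^2/n_i) - 3(N+1)
     = 12/(18*19) * (38.5^2/5 + 41.5^2/4 + 42^2/4 + 49^2/5) - 3*19
     = 0.035088 * 1648.21 - 57
     = 0.832018.
Step 4: Ties present; correction factor C = 1 - 72/(18^3 - 18) = 0.987616. Corrected H = 0.832018 / 0.987616 = 0.842450.
Step 5: Under H0, H ~ chi^2(3); p-value = 0.839289.
Step 6: alpha = 0.05. fail to reject H0.

H = 0.8425, df = 3, p = 0.839289, fail to reject H0.


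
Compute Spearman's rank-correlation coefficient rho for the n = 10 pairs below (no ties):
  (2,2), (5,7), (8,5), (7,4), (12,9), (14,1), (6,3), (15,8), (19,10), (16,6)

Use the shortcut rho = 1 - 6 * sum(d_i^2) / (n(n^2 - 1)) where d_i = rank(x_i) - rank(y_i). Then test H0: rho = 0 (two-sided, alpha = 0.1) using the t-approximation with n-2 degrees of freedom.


Step 1: Rank x and y separately (midranks; no ties here).
rank(x): 2->1, 5->2, 8->5, 7->4, 12->6, 14->7, 6->3, 15->8, 19->10, 16->9
rank(y): 2->2, 7->7, 5->5, 4->4, 9->9, 1->1, 3->3, 8->8, 10->10, 6->6
Step 2: d_i = R_x(i) - R_y(i); compute d_i^2.
  (1-2)^2=1, (2-7)^2=25, (5-5)^2=0, (4-4)^2=0, (6-9)^2=9, (7-1)^2=36, (3-3)^2=0, (8-8)^2=0, (10-10)^2=0, (9-6)^2=9
sum(d^2) = 80.
Step 3: rho = 1 - 6*80 / (10*(10^2 - 1)) = 1 - 480/990 = 0.515152.
Step 4: Under H0, t = rho * sqrt((n-2)/(1-rho^2)) = 1.7000 ~ t(8).
Step 5: Two-sided p-value from the t-distribution with 8 df = 0.127553.
Step 6: alpha = 0.1. fail to reject H0.

rho = 0.5152, p = 0.127553, fail to reject H0 at alpha = 0.1.


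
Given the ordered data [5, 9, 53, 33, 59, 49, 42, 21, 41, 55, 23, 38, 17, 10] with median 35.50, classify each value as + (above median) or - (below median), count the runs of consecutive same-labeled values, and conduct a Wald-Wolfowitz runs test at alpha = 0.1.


Step 1: Compute median = 35.50; label A = above, B = below.
Labels in order: BBABAAABAABABB  (n_A = 7, n_B = 7)
Step 2: Count runs R = 9.
Step 3: Under H0 (random ordering), E[R] = 2*n_A*n_B/(n_A+n_B) + 1 = 2*7*7/14 + 1 = 8.0000.
        Var[R] = 2*n_A*n_B*(2*n_A*n_B - n_A - n_B) / ((n_A+n_B)^2 * (n_A+n_B-1)) = 8232/2548 = 3.2308.
        SD[R] = 1.7974.
Step 4: Continuity-corrected z = (R - 0.5 - E[R]) / SD[R] = (9 - 0.5 - 8.0000) / 1.7974 = 0.2782.
Step 5: Two-sided p-value via normal approximation = 2*(1 - Phi(|z|)) = 0.780879.
Step 6: alpha = 0.1. fail to reject H0.

R = 9, z = 0.2782, p = 0.780879, fail to reject H0.


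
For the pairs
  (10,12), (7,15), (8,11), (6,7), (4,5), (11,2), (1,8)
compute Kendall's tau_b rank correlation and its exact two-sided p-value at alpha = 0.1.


Step 1: Enumerate the 21 unordered pairs (i,j) with i<j and classify each by sign(x_j-x_i) * sign(y_j-y_i).
  (1,2):dx=-3,dy=+3->D; (1,3):dx=-2,dy=-1->C; (1,4):dx=-4,dy=-5->C; (1,5):dx=-6,dy=-7->C
  (1,6):dx=+1,dy=-10->D; (1,7):dx=-9,dy=-4->C; (2,3):dx=+1,dy=-4->D; (2,4):dx=-1,dy=-8->C
  (2,5):dx=-3,dy=-10->C; (2,6):dx=+4,dy=-13->D; (2,7):dx=-6,dy=-7->C; (3,4):dx=-2,dy=-4->C
  (3,5):dx=-4,dy=-6->C; (3,6):dx=+3,dy=-9->D; (3,7):dx=-7,dy=-3->C; (4,5):dx=-2,dy=-2->C
  (4,6):dx=+5,dy=-5->D; (4,7):dx=-5,dy=+1->D; (5,6):dx=+7,dy=-3->D; (5,7):dx=-3,dy=+3->D
  (6,7):dx=-10,dy=+6->D
Step 2: C = 11, D = 10, total pairs = 21.
Step 3: tau = (C - D)/(n(n-1)/2) = (11 - 10)/21 = 0.047619.
Step 4: Exact two-sided p-value (enumerate n! = 5040 permutations of y under H0): p = 1.000000.
Step 5: alpha = 0.1. fail to reject H0.

tau_b = 0.0476 (C=11, D=10), p = 1.000000, fail to reject H0.


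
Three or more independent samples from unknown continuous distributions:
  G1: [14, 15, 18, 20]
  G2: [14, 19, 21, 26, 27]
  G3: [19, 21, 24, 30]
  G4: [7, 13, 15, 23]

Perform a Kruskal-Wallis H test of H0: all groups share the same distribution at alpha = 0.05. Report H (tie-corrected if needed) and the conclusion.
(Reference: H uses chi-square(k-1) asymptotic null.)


Step 1: Combine all N = 17 observations and assign midranks.
sorted (value, group, rank): (7,G4,1), (13,G4,2), (14,G1,3.5), (14,G2,3.5), (15,G1,5.5), (15,G4,5.5), (18,G1,7), (19,G2,8.5), (19,G3,8.5), (20,G1,10), (21,G2,11.5), (21,G3,11.5), (23,G4,13), (24,G3,14), (26,G2,15), (27,G2,16), (30,G3,17)
Step 2: Sum ranks within each group.
R_1 = 26 (n_1 = 4)
R_2 = 54.5 (n_2 = 5)
R_3 = 51 (n_3 = 4)
R_4 = 21.5 (n_4 = 4)
Step 3: H = 12/(N(N+1)) * sum(R_i^2/n_i) - 3(N+1)
     = 12/(17*18) * (26^2/4 + 54.5^2/5 + 51^2/4 + 21.5^2/4) - 3*18
     = 0.039216 * 1528.86 - 54
     = 5.955392.
Step 4: Ties present; correction factor C = 1 - 24/(17^3 - 17) = 0.995098. Corrected H = 5.955392 / 0.995098 = 5.984729.
Step 5: Under H0, H ~ chi^2(3); p-value = 0.112356.
Step 6: alpha = 0.05. fail to reject H0.

H = 5.9847, df = 3, p = 0.112356, fail to reject H0.


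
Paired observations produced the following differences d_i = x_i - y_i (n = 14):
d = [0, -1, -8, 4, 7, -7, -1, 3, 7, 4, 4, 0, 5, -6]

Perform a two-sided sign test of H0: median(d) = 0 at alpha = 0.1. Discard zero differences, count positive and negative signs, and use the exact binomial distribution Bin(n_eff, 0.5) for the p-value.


Step 1: Discard zero differences. Original n = 14; n_eff = number of nonzero differences = 12.
Nonzero differences (with sign): -1, -8, +4, +7, -7, -1, +3, +7, +4, +4, +5, -6
Step 2: Count signs: positive = 7, negative = 5.
Step 3: Under H0: P(positive) = 0.5, so the number of positives S ~ Bin(12, 0.5).
Step 4: Two-sided exact p-value = sum of Bin(12,0.5) probabilities at or below the observed probability = 0.774414.
Step 5: alpha = 0.1. fail to reject H0.

n_eff = 12, pos = 7, neg = 5, p = 0.774414, fail to reject H0.


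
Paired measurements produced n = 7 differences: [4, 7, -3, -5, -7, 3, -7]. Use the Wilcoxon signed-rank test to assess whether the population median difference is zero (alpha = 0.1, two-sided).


Step 1: Drop any zero differences (none here) and take |d_i|.
|d| = [4, 7, 3, 5, 7, 3, 7]
Step 2: Midrank |d_i| (ties get averaged ranks).
ranks: |4|->3, |7|->6, |3|->1.5, |5|->4, |7|->6, |3|->1.5, |7|->6
Step 3: Attach original signs; sum ranks with positive sign and with negative sign.
W+ = 3 + 6 + 1.5 = 10.5
W- = 1.5 + 4 + 6 + 6 = 17.5
(Check: W+ + W- = 28 should equal n(n+1)/2 = 28.)
Step 4: Test statistic W = min(W+, W-) = 10.5.
Step 5: Ties in |d|, so use the tie-corrected normal approximation.
        E[W] = n(n+1)/4 = 7*8/4 = 14.
        Tie groups: |d|=3 (t=2), |d|=7 (t=3); sum(t^3 - t) = 30.
        Var[W] = n(n+1)(2n+1)/24 - sum(t^3-t)/48 = 840/24 - 30/48 = 34.375.
        z = (W - E[W]) / sqrt(Var[W]) = (10.5 - 14) / 5.8630 = -0.5970.
        Two-sided p = 2*Phi(z) = 0.550533.
Step 6: alpha = 0.1. fail to reject H0.

W+ = 10.5, W- = 17.5, W = min = 10.5, p = 0.550533, fail to reject H0.


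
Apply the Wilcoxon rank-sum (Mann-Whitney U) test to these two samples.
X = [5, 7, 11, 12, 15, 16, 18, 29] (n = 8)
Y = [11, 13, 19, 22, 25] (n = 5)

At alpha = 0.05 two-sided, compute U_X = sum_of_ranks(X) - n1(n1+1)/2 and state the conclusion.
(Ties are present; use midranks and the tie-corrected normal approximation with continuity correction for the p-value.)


Step 1: Combine and sort all 13 observations; assign midranks.
sorted (value, group): (5,X), (7,X), (11,X), (11,Y), (12,X), (13,Y), (15,X), (16,X), (18,X), (19,Y), (22,Y), (25,Y), (29,X)
ranks: 5->1, 7->2, 11->3.5, 11->3.5, 12->5, 13->6, 15->7, 16->8, 18->9, 19->10, 22->11, 25->12, 29->13
Step 2: Rank sum for X: R1 = 1 + 2 + 3.5 + 5 + 7 + 8 + 9 + 13 = 48.5.
Step 3: U_X = R1 - n1(n1+1)/2 = 48.5 - 8*9/2 = 48.5 - 36 = 12.5.
       U_Y = n1*n2 - U_X = 40 - 12.5 = 27.5.
Step 4: Ties are present, so use the tie-corrected normal approximation (with continuity correction) for the p-value.
Step 5: p-value = 0.304842; compare to alpha = 0.05. fail to reject H0.

U_X = 12.5, p = 0.304842, fail to reject H0 at alpha = 0.05.


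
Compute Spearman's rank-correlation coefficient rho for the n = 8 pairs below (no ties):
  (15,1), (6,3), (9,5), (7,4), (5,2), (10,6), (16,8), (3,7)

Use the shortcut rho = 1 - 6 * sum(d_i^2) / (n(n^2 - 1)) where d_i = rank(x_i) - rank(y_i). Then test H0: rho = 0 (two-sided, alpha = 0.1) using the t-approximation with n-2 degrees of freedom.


Step 1: Rank x and y separately (midranks; no ties here).
rank(x): 15->7, 6->3, 9->5, 7->4, 5->2, 10->6, 16->8, 3->1
rank(y): 1->1, 3->3, 5->5, 4->4, 2->2, 6->6, 8->8, 7->7
Step 2: d_i = R_x(i) - R_y(i); compute d_i^2.
  (7-1)^2=36, (3-3)^2=0, (5-5)^2=0, (4-4)^2=0, (2-2)^2=0, (6-6)^2=0, (8-8)^2=0, (1-7)^2=36
sum(d^2) = 72.
Step 3: rho = 1 - 6*72 / (8*(8^2 - 1)) = 1 - 432/504 = 0.142857.
Step 4: Under H0, t = rho * sqrt((n-2)/(1-rho^2)) = 0.3536 ~ t(6).
Step 5: Two-sided p-value from the t-distribution with 6 df = 0.735765.
Step 6: alpha = 0.1. fail to reject H0.

rho = 0.1429, p = 0.735765, fail to reject H0 at alpha = 0.1.


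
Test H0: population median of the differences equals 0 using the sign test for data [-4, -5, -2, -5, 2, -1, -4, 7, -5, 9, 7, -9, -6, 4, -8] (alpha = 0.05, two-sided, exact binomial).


Step 1: Discard zero differences. Original n = 15; n_eff = number of nonzero differences = 15.
Nonzero differences (with sign): -4, -5, -2, -5, +2, -1, -4, +7, -5, +9, +7, -9, -6, +4, -8
Step 2: Count signs: positive = 5, negative = 10.
Step 3: Under H0: P(positive) = 0.5, so the number of positives S ~ Bin(15, 0.5).
Step 4: Two-sided exact p-value = sum of Bin(15,0.5) probabilities at or below the observed probability = 0.301758.
Step 5: alpha = 0.05. fail to reject H0.

n_eff = 15, pos = 5, neg = 10, p = 0.301758, fail to reject H0.


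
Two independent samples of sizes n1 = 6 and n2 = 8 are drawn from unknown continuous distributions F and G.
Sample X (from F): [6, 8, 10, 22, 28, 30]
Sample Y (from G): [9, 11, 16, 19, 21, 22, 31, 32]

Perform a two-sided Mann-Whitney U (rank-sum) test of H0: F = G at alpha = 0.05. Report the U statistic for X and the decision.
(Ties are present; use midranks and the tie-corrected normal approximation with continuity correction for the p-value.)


Step 1: Combine and sort all 14 observations; assign midranks.
sorted (value, group): (6,X), (8,X), (9,Y), (10,X), (11,Y), (16,Y), (19,Y), (21,Y), (22,X), (22,Y), (28,X), (30,X), (31,Y), (32,Y)
ranks: 6->1, 8->2, 9->3, 10->4, 11->5, 16->6, 19->7, 21->8, 22->9.5, 22->9.5, 28->11, 30->12, 31->13, 32->14
Step 2: Rank sum for X: R1 = 1 + 2 + 4 + 9.5 + 11 + 12 = 39.5.
Step 3: U_X = R1 - n1(n1+1)/2 = 39.5 - 6*7/2 = 39.5 - 21 = 18.5.
       U_Y = n1*n2 - U_X = 48 - 18.5 = 29.5.
Step 4: Ties are present, so use the tie-corrected normal approximation (with continuity correction) for the p-value.
Step 5: p-value = 0.518145; compare to alpha = 0.05. fail to reject H0.

U_X = 18.5, p = 0.518145, fail to reject H0 at alpha = 0.05.


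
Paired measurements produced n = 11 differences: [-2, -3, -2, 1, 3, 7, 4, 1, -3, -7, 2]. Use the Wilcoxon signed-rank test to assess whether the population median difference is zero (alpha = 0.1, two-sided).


Step 1: Drop any zero differences (none here) and take |d_i|.
|d| = [2, 3, 2, 1, 3, 7, 4, 1, 3, 7, 2]
Step 2: Midrank |d_i| (ties get averaged ranks).
ranks: |2|->4, |3|->7, |2|->4, |1|->1.5, |3|->7, |7|->10.5, |4|->9, |1|->1.5, |3|->7, |7|->10.5, |2|->4
Step 3: Attach original signs; sum ranks with positive sign and with negative sign.
W+ = 1.5 + 7 + 10.5 + 9 + 1.5 + 4 = 33.5
W- = 4 + 7 + 4 + 7 + 10.5 = 32.5
(Check: W+ + W- = 66 should equal n(n+1)/2 = 66.)
Step 4: Test statistic W = min(W+, W-) = 32.5.
Step 5: Ties in |d|, so use the tie-corrected normal approximation.
        E[W] = n(n+1)/4 = 11*12/4 = 33.
        Tie groups: |d|=1 (t=2), |d|=2 (t=3), |d|=3 (t=3), |d|=7 (t=2); sum(t^3 - t) = 60.
        Var[W] = n(n+1)(2n+1)/24 - sum(t^3-t)/48 = 3036/24 - 60/48 = 125.25.
        z = (W - E[W]) / sqrt(Var[W]) = (32.5 - 33) / 11.1915 = -0.0447.
        Two-sided p = 2*Phi(z) = 0.964365.
Step 6: alpha = 0.1. fail to reject H0.

W+ = 33.5, W- = 32.5, W = min = 32.5, p = 0.964365, fail to reject H0.


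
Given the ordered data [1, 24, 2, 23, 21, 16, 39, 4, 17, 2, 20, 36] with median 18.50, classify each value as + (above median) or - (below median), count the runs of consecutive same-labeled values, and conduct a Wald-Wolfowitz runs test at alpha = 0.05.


Step 1: Compute median = 18.50; label A = above, B = below.
Labels in order: BABAABABBBAA  (n_A = 6, n_B = 6)
Step 2: Count runs R = 8.
Step 3: Under H0 (random ordering), E[R] = 2*n_A*n_B/(n_A+n_B) + 1 = 2*6*6/12 + 1 = 7.0000.
        Var[R] = 2*n_A*n_B*(2*n_A*n_B - n_A - n_B) / ((n_A+n_B)^2 * (n_A+n_B-1)) = 4320/1584 = 2.7273.
        SD[R] = 1.6514.
Step 4: Continuity-corrected z = (R - 0.5 - E[R]) / SD[R] = (8 - 0.5 - 7.0000) / 1.6514 = 0.3028.
Step 5: Two-sided p-value via normal approximation = 2*(1 - Phi(|z|)) = 0.762069.
Step 6: alpha = 0.05. fail to reject H0.

R = 8, z = 0.3028, p = 0.762069, fail to reject H0.


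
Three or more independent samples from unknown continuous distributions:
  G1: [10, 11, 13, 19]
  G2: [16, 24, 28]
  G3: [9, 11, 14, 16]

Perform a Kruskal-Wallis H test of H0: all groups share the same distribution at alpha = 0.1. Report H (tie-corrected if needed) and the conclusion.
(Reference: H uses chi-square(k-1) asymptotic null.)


Step 1: Combine all N = 11 observations and assign midranks.
sorted (value, group, rank): (9,G3,1), (10,G1,2), (11,G1,3.5), (11,G3,3.5), (13,G1,5), (14,G3,6), (16,G2,7.5), (16,G3,7.5), (19,G1,9), (24,G2,10), (28,G2,11)
Step 2: Sum ranks within each group.
R_1 = 19.5 (n_1 = 4)
R_2 = 28.5 (n_2 = 3)
R_3 = 18 (n_3 = 4)
Step 3: H = 12/(N(N+1)) * sum(R_i^2/n_i) - 3(N+1)
     = 12/(11*12) * (19.5^2/4 + 28.5^2/3 + 18^2/4) - 3*12
     = 0.090909 * 446.812 - 36
     = 4.619318.
Step 4: Ties present; correction factor C = 1 - 12/(11^3 - 11) = 0.990909. Corrected H = 4.619318 / 0.990909 = 4.661697.
Step 5: Under H0, H ~ chi^2(2); p-value = 0.097213.
Step 6: alpha = 0.1. reject H0.

H = 4.6617, df = 2, p = 0.097213, reject H0.


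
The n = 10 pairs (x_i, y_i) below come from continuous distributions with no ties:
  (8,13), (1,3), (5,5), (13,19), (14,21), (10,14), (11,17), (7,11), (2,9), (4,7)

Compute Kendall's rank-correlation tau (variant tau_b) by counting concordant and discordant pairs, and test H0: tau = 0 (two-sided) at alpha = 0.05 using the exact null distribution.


Step 1: Enumerate the 45 unordered pairs (i,j) with i<j and classify each by sign(x_j-x_i) * sign(y_j-y_i).
  (1,2):dx=-7,dy=-10->C; (1,3):dx=-3,dy=-8->C; (1,4):dx=+5,dy=+6->C; (1,5):dx=+6,dy=+8->C
  (1,6):dx=+2,dy=+1->C; (1,7):dx=+3,dy=+4->C; (1,8):dx=-1,dy=-2->C; (1,9):dx=-6,dy=-4->C
  (1,10):dx=-4,dy=-6->C; (2,3):dx=+4,dy=+2->C; (2,4):dx=+12,dy=+16->C; (2,5):dx=+13,dy=+18->C
  (2,6):dx=+9,dy=+11->C; (2,7):dx=+10,dy=+14->C; (2,8):dx=+6,dy=+8->C; (2,9):dx=+1,dy=+6->C
  (2,10):dx=+3,dy=+4->C; (3,4):dx=+8,dy=+14->C; (3,5):dx=+9,dy=+16->C; (3,6):dx=+5,dy=+9->C
  (3,7):dx=+6,dy=+12->C; (3,8):dx=+2,dy=+6->C; (3,9):dx=-3,dy=+4->D; (3,10):dx=-1,dy=+2->D
  (4,5):dx=+1,dy=+2->C; (4,6):dx=-3,dy=-5->C; (4,7):dx=-2,dy=-2->C; (4,8):dx=-6,dy=-8->C
  (4,9):dx=-11,dy=-10->C; (4,10):dx=-9,dy=-12->C; (5,6):dx=-4,dy=-7->C; (5,7):dx=-3,dy=-4->C
  (5,8):dx=-7,dy=-10->C; (5,9):dx=-12,dy=-12->C; (5,10):dx=-10,dy=-14->C; (6,7):dx=+1,dy=+3->C
  (6,8):dx=-3,dy=-3->C; (6,9):dx=-8,dy=-5->C; (6,10):dx=-6,dy=-7->C; (7,8):dx=-4,dy=-6->C
  (7,9):dx=-9,dy=-8->C; (7,10):dx=-7,dy=-10->C; (8,9):dx=-5,dy=-2->C; (8,10):dx=-3,dy=-4->C
  (9,10):dx=+2,dy=-2->D
Step 2: C = 42, D = 3, total pairs = 45.
Step 3: tau = (C - D)/(n(n-1)/2) = (42 - 3)/45 = 0.866667.
Step 4: Exact two-sided p-value (enumerate n! = 3628800 permutations of y under H0): p = 0.000115.
Step 5: alpha = 0.05. reject H0.

tau_b = 0.8667 (C=42, D=3), p = 0.000115, reject H0.
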